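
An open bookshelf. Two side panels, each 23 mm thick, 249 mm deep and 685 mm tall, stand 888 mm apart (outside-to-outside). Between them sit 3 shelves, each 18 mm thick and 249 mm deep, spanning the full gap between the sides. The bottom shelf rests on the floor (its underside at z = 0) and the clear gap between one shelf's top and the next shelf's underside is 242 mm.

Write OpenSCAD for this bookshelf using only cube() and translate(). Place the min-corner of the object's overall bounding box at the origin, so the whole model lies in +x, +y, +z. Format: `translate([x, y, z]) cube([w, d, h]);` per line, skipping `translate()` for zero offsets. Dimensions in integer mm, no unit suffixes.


cube([23, 249, 685]);
translate([865, 0, 0]) cube([23, 249, 685]);
translate([23, 0, 0]) cube([842, 249, 18]);
translate([23, 0, 260]) cube([842, 249, 18]);
translate([23, 0, 520]) cube([842, 249, 18]);


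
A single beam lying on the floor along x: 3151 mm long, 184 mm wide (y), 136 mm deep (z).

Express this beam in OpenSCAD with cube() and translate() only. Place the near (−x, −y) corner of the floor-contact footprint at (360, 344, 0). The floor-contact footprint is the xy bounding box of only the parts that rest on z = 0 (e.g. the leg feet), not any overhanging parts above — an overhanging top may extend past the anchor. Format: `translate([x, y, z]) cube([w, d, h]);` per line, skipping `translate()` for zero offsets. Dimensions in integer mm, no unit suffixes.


translate([360, 344, 0]) cube([3151, 184, 136]);


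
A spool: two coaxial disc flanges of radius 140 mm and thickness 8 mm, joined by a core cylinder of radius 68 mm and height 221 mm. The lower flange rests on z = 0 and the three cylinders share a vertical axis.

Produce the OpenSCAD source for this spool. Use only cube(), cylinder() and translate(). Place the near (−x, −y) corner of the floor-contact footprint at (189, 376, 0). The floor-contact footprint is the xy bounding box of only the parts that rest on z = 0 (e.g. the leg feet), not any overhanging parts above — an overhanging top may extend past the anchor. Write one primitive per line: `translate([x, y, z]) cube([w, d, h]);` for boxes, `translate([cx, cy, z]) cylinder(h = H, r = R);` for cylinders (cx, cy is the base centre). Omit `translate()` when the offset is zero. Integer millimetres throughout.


translate([329, 516, 0]) cylinder(h = 8, r = 140);
translate([329, 516, 8]) cylinder(h = 221, r = 68);
translate([329, 516, 229]) cylinder(h = 8, r = 140);


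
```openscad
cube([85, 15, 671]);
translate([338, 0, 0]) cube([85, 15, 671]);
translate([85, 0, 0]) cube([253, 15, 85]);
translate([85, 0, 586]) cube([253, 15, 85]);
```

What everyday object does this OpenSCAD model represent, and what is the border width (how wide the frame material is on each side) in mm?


A picture frame. The border width is 85 mm.

Four thin pieces enclosing a rectangular opening — a picture frame. The two full-height stiles are 671 mm tall; the top rail sits at z = 586 and is 85 mm tall, so the border above the opening is 671 − 586 = 85 mm, matching the stile x-width.


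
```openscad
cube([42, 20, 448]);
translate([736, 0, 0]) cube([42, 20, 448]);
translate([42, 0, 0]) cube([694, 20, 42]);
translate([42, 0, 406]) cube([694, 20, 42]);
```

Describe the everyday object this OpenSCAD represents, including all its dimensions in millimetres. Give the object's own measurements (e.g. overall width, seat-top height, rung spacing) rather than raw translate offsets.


A rectangular picture frame lying in the x–z plane (depth along y). The opening is 694 mm wide (x) by 364 mm tall (z), surrounded by a border 42 mm wide on all four sides. The frame is 20 mm deep and is made of two full-height vertical stiles with two horizontal rails fitted between them.


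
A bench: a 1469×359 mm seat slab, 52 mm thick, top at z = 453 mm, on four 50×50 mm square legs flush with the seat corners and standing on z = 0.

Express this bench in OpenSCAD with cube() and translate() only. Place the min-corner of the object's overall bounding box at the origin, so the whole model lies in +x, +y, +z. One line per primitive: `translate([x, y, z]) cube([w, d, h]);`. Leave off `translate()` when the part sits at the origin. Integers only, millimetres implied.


translate([0, 0, 401]) cube([1469, 359, 52]);
cube([50, 50, 401]);
translate([0, 309, 0]) cube([50, 50, 401]);
translate([1419, 0, 0]) cube([50, 50, 401]);
translate([1419, 309, 0]) cube([50, 50, 401]);


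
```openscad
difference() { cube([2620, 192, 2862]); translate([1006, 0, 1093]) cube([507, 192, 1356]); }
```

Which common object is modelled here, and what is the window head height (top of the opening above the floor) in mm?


A wall with a window opening. The window head height is 2449 mm.

A wall with a rectangular opening subtracted — a window. Sill at z = 1093, opening 1356 mm tall, so the head is at 1093 + 1356 = 2449 mm.


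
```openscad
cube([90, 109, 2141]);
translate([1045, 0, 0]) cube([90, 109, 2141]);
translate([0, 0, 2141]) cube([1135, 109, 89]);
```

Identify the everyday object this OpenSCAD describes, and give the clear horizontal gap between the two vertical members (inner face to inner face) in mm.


A door frame. The clear opening width is 955 mm.

Two 2141 mm tall posts with a header on top — a door frame. The left jamb is 90 mm wide at x = 0; the right jamb starts at x = 1045. The clear opening is 1045 − 90 = 955 mm.


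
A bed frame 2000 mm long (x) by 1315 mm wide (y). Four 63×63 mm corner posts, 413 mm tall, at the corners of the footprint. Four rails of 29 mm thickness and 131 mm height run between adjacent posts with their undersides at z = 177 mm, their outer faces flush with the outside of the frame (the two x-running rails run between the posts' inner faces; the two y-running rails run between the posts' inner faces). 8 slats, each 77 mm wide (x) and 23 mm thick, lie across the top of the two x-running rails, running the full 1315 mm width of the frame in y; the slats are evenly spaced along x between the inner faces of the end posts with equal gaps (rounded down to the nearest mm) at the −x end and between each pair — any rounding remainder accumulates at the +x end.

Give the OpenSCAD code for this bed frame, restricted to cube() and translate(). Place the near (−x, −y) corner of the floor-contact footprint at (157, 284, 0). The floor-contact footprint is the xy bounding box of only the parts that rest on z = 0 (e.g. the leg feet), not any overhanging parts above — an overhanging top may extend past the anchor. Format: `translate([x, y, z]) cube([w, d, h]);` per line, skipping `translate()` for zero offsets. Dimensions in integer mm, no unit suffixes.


// slat z = rail_z + rail_h = 177 + 131 = 308
// slat gap = ⌊(1874 − 8·77) / 9⌋ = 139
translate([157, 284, 0]) cube([63, 63, 413]);
translate([157, 1536, 0]) cube([63, 63, 413]);
translate([2094, 284, 0]) cube([63, 63, 413]);
translate([2094, 1536, 0]) cube([63, 63, 413]);
translate([220, 284, 177]) cube([1874, 29, 131]);
translate([220, 1570, 177]) cube([1874, 29, 131]);
translate([157, 347, 177]) cube([29, 1189, 131]);
translate([2128, 347, 177]) cube([29, 1189, 131]);
translate([359, 284, 308]) cube([77, 1315, 23]);
translate([575, 284, 308]) cube([77, 1315, 23]);
translate([791, 284, 308]) cube([77, 1315, 23]);
translate([1007, 284, 308]) cube([77, 1315, 23]);
translate([1223, 284, 308]) cube([77, 1315, 23]);
translate([1439, 284, 308]) cube([77, 1315, 23]);
translate([1655, 284, 308]) cube([77, 1315, 23]);
translate([1871, 284, 308]) cube([77, 1315, 23]);


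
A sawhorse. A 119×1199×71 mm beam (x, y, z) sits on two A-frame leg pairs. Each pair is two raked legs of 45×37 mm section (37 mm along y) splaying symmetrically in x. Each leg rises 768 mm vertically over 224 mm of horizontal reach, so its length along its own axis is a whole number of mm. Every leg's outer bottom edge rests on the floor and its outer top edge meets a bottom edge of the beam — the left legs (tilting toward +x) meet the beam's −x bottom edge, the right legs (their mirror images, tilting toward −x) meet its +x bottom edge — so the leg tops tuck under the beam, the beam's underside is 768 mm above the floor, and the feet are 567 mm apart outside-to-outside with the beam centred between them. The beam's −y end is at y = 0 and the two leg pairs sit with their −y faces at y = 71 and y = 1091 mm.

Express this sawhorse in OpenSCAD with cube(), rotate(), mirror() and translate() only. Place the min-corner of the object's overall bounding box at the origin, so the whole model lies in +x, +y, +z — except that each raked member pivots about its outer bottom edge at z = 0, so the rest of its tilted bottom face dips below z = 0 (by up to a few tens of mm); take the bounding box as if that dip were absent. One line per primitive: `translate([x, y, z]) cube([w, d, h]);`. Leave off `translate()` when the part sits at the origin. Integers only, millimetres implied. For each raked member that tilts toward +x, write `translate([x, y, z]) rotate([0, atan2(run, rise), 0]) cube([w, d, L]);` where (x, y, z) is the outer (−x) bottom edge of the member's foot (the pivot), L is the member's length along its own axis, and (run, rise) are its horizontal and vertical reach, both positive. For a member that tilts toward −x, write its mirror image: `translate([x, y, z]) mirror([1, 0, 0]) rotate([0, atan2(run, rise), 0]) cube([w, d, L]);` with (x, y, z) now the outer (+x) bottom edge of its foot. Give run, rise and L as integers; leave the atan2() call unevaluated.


translate([224, 0, 768]) cube([119, 1199, 71]);
translate([0, 71, 0]) rotate([0, atan2(224, 768), 0]) cube([45, 37, 800]);
translate([567, 71, 0]) mirror([1, 0, 0]) rotate([0, atan2(224, 768), 0]) cube([45, 37, 800]);
translate([0, 1091, 0]) rotate([0, atan2(224, 768), 0]) cube([45, 37, 800]);
translate([567, 1091, 0]) mirror([1, 0, 0]) rotate([0, atan2(224, 768), 0]) cube([45, 37, 800]);


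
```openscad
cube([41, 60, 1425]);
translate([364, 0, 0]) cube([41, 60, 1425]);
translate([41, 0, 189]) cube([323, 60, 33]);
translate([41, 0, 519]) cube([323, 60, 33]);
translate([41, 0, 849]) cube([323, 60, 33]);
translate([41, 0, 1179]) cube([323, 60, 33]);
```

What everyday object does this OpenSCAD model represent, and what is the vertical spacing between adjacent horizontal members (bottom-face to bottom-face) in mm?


A ladder. The rung spacing is 330 mm.

Two tall 41×60 posts with 4 short bars between them — a ladder. Adjacent rungs sit at z = 189 and z = 519, so the spacing is 519 − 189 = 330 mm.


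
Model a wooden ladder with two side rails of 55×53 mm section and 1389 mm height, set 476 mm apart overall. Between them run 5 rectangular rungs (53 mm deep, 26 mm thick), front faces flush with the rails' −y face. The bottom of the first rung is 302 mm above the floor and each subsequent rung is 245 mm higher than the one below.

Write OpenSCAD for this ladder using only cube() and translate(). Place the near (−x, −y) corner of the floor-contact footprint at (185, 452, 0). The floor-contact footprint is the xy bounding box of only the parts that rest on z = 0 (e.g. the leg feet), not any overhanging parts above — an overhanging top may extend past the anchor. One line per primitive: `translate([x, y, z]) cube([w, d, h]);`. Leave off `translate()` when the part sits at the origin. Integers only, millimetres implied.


// rung span = 476 - 2*55 = 366
// rung[k] z = 302 + k*245
translate([185, 452, 0]) cube([55, 53, 1389]);
translate([606, 452, 0]) cube([55, 53, 1389]);
translate([240, 452, 302]) cube([366, 53, 26]);
translate([240, 452, 547]) cube([366, 53, 26]);
translate([240, 452, 792]) cube([366, 53, 26]);
translate([240, 452, 1037]) cube([366, 53, 26]);
translate([240, 452, 1282]) cube([366, 53, 26]);


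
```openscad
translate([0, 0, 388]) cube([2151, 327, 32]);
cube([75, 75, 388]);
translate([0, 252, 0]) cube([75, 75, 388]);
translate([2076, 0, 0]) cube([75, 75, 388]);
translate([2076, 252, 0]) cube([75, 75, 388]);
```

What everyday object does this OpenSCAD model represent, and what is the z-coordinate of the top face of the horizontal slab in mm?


A bench. The seat-top height is 420 mm.

A long slab on four corner posts — a bench. The slab sits at z = 388 with thickness 32, so the top is 388 + 32 = 420 mm.


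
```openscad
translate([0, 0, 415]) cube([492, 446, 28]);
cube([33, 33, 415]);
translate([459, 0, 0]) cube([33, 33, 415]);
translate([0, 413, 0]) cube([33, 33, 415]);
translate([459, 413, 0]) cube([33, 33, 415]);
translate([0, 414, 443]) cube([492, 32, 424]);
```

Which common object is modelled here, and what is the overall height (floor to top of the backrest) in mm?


A chair. The overall height is 867 mm.

A slab on four corner posts with a tall panel at the back — a chair. The seat slab sits at z = 415 with thickness 28, and the 424 mm backrest starts at the seat top, so the overall height is 415 + 28 + 424 = 867 mm.


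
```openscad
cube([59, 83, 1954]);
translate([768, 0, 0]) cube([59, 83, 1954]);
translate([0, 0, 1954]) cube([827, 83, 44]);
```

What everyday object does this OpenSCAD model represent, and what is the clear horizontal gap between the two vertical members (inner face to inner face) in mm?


A door frame. The clear opening width is 709 mm.

Two 1954 mm tall posts with a header on top — a door frame. The left jamb is 59 mm wide at x = 0; the right jamb starts at x = 768. The clear opening is 768 − 59 = 709 mm.


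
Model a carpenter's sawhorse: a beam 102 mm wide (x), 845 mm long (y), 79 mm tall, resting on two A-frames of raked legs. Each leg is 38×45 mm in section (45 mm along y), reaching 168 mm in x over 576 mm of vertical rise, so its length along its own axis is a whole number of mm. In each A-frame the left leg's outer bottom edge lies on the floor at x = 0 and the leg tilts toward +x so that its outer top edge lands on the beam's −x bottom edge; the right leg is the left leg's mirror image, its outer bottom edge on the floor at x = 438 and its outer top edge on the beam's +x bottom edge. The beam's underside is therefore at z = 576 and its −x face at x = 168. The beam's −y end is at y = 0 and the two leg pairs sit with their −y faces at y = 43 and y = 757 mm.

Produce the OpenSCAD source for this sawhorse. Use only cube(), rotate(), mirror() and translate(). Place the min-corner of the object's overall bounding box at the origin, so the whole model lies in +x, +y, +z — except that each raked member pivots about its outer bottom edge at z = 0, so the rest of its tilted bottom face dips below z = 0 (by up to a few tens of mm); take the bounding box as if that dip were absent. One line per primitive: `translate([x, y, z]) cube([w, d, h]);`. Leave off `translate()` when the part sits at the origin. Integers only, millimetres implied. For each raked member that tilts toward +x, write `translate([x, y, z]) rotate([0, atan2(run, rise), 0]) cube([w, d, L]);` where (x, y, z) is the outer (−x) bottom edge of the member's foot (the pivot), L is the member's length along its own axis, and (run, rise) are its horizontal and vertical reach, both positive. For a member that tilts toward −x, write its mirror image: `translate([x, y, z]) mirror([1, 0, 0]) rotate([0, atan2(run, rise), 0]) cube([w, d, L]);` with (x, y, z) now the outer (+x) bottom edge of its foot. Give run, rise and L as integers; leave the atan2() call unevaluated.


translate([168, 0, 576]) cube([102, 845, 79]);
translate([0, 43, 0]) rotate([0, atan2(168, 576), 0]) cube([38, 45, 600]);
translate([438, 43, 0]) mirror([1, 0, 0]) rotate([0, atan2(168, 576), 0]) cube([38, 45, 600]);
translate([0, 757, 0]) rotate([0, atan2(168, 576), 0]) cube([38, 45, 600]);
translate([438, 757, 0]) mirror([1, 0, 0]) rotate([0, atan2(168, 576), 0]) cube([38, 45, 600]);


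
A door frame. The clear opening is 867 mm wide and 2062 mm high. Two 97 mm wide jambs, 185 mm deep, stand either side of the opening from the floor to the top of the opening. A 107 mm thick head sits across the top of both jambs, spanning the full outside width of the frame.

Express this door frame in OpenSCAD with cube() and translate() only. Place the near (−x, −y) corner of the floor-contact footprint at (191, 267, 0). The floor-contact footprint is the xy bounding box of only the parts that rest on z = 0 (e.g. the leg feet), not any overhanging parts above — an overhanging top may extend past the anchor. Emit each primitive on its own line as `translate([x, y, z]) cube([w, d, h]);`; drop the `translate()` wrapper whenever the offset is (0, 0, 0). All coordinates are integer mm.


translate([191, 267, 0]) cube([97, 185, 2062]);
translate([1155, 267, 0]) cube([97, 185, 2062]);
translate([191, 267, 2062]) cube([1061, 185, 107]);


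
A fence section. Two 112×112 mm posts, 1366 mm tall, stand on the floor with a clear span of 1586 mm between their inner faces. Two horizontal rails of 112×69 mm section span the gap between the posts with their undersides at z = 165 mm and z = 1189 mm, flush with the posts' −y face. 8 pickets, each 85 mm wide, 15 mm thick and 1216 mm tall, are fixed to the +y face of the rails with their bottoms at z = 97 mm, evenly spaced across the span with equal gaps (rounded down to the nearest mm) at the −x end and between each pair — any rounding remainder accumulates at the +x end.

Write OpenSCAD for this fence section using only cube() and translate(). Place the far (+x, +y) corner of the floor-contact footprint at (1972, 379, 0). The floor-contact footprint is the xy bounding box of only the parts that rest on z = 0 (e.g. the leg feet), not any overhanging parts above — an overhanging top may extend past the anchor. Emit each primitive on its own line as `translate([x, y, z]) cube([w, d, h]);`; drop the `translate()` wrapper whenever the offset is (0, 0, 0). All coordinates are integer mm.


translate([162, 267, 0]) cube([112, 112, 1366]);
translate([1860, 267, 0]) cube([112, 112, 1366]);
translate([274, 267, 165]) cube([1586, 112, 69]);
translate([274, 267, 1189]) cube([1586, 112, 69]);
translate([374, 379, 97]) cube([85, 15, 1216]);
translate([559, 379, 97]) cube([85, 15, 1216]);
translate([744, 379, 97]) cube([85, 15, 1216]);
translate([929, 379, 97]) cube([85, 15, 1216]);
translate([1114, 379, 97]) cube([85, 15, 1216]);
translate([1299, 379, 97]) cube([85, 15, 1216]);
translate([1484, 379, 97]) cube([85, 15, 1216]);
translate([1669, 379, 97]) cube([85, 15, 1216]);


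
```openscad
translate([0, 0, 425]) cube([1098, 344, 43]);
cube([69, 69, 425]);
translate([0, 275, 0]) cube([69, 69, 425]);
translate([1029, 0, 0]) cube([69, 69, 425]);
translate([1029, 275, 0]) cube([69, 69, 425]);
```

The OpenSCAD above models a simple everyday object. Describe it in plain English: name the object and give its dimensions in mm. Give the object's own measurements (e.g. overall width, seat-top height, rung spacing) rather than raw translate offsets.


A bench: a 1098×344 mm seat slab, 43 mm thick, top at z = 468 mm, on four 69×69 mm square legs flush with the seat corners and standing on z = 0.


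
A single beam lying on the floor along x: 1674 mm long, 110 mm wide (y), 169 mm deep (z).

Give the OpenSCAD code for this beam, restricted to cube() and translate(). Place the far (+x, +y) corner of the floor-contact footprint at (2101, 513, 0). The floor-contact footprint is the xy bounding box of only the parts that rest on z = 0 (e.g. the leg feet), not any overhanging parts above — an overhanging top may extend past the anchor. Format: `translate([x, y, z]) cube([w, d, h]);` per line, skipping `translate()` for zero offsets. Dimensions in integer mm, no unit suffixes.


translate([427, 403, 0]) cube([1674, 110, 169]);


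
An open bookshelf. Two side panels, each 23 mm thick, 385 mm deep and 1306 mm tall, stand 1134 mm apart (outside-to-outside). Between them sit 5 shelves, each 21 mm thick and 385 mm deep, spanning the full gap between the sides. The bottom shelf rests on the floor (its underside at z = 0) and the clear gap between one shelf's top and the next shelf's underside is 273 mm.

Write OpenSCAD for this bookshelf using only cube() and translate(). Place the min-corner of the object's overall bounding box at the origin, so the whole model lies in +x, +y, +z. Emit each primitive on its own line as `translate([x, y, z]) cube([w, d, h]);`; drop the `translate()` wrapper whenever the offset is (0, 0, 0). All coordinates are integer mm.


cube([23, 385, 1306]);
translate([1111, 0, 0]) cube([23, 385, 1306]);
translate([23, 0, 0]) cube([1088, 385, 21]);
translate([23, 0, 294]) cube([1088, 385, 21]);
translate([23, 0, 588]) cube([1088, 385, 21]);
translate([23, 0, 882]) cube([1088, 385, 21]);
translate([23, 0, 1176]) cube([1088, 385, 21]);


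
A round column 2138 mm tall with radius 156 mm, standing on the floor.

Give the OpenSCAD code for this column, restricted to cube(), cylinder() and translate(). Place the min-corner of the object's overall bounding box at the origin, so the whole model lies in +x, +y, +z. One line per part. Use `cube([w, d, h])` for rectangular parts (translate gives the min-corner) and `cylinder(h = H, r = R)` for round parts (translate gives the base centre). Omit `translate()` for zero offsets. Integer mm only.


translate([156, 156, 0]) cylinder(h = 2138, r = 156);


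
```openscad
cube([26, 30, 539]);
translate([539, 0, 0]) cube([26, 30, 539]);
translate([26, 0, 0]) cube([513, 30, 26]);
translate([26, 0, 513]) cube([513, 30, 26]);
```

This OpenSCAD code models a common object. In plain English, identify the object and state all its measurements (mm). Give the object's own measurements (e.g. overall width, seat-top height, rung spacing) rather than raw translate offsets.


A rectangular picture frame lying in the x–z plane (depth along y). The opening is 513 mm wide (x) by 487 mm tall (z), surrounded by a border 26 mm wide on all four sides. The frame is 30 mm deep and is made of two full-height vertical stiles with two horizontal rails fitted between them.


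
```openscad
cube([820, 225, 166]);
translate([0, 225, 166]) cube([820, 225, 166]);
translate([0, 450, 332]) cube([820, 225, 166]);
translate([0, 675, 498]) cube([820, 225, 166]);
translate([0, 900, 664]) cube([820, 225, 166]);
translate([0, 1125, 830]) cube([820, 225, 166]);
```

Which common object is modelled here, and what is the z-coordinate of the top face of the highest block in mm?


A staircase. The total rise is 996 mm.

6 identical blocks, each offset up and back from the previous — a staircase. Each step is 166 mm tall and there are 6 of them, so the total rise is 6 × 166 = 996 mm.


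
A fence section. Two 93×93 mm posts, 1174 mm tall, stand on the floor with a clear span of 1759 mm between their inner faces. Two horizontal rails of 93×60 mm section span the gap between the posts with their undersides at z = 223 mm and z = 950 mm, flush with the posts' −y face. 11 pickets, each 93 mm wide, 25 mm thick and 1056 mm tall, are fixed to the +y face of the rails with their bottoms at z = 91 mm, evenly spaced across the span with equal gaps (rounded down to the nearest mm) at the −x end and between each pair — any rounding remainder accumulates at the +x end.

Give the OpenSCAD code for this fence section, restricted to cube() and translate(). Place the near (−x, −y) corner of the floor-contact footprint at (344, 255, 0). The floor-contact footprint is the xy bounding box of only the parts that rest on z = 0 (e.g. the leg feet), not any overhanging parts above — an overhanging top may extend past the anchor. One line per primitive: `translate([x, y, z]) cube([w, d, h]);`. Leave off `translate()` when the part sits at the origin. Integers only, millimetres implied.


translate([344, 255, 0]) cube([93, 93, 1174]);
translate([2196, 255, 0]) cube([93, 93, 1174]);
translate([437, 255, 223]) cube([1759, 93, 60]);
translate([437, 255, 950]) cube([1759, 93, 60]);
translate([498, 348, 91]) cube([93, 25, 1056]);
translate([652, 348, 91]) cube([93, 25, 1056]);
translate([806, 348, 91]) cube([93, 25, 1056]);
translate([960, 348, 91]) cube([93, 25, 1056]);
translate([1114, 348, 91]) cube([93, 25, 1056]);
translate([1268, 348, 91]) cube([93, 25, 1056]);
translate([1422, 348, 91]) cube([93, 25, 1056]);
translate([1576, 348, 91]) cube([93, 25, 1056]);
translate([1730, 348, 91]) cube([93, 25, 1056]);
translate([1884, 348, 91]) cube([93, 25, 1056]);
translate([2038, 348, 91]) cube([93, 25, 1056]);


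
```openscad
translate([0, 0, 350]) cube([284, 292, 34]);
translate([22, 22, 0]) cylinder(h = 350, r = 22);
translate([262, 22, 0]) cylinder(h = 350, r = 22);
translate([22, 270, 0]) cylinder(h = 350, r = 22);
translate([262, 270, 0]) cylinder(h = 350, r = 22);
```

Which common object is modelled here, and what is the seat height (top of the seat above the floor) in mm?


A stool. The seat height is 384 mm.

A 284×292×34 slab at z = 350 on four corner cylinders — a stool. The seat top is 350 + 34 = 384 mm.


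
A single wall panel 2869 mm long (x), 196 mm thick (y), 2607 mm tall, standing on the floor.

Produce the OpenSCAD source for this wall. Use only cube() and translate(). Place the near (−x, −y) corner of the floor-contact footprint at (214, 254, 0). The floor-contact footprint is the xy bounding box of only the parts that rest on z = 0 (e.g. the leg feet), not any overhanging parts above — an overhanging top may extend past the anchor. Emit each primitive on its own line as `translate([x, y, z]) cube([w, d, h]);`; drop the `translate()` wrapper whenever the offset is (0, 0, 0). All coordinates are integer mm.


translate([214, 254, 0]) cube([2869, 196, 2607]);


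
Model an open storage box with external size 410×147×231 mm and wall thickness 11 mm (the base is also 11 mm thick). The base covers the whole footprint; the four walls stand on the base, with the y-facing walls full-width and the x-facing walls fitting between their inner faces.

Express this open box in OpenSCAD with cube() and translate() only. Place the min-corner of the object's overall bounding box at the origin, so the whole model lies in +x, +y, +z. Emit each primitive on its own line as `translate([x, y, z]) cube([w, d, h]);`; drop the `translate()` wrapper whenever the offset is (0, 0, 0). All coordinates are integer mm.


cube([410, 147, 11]);
translate([0, 0, 11]) cube([410, 11, 220]);
translate([0, 136, 11]) cube([410, 11, 220]);
translate([0, 11, 11]) cube([11, 125, 220]);
translate([399, 11, 11]) cube([11, 125, 220]);


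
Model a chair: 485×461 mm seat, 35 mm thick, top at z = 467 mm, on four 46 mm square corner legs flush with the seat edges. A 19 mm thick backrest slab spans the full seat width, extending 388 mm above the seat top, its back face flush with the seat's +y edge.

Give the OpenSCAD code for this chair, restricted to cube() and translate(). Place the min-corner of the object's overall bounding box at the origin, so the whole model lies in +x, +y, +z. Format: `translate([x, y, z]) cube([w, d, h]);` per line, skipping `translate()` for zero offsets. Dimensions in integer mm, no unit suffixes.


translate([0, 0, 432]) cube([485, 461, 35]);
cube([46, 46, 432]);
translate([439, 0, 0]) cube([46, 46, 432]);
translate([0, 415, 0]) cube([46, 46, 432]);
translate([439, 415, 0]) cube([46, 46, 432]);
translate([0, 442, 467]) cube([485, 19, 388]);


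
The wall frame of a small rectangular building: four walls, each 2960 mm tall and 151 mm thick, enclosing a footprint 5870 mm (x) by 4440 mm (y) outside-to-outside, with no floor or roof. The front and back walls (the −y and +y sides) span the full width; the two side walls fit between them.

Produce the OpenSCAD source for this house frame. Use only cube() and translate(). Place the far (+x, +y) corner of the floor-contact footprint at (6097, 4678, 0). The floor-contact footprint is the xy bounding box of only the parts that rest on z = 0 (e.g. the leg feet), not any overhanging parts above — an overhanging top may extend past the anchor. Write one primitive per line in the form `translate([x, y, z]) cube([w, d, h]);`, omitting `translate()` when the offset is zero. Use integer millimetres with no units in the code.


translate([227, 238, 0]) cube([5870, 151, 2960]);
translate([227, 4527, 0]) cube([5870, 151, 2960]);
translate([227, 389, 0]) cube([151, 4138, 2960]);
translate([5946, 389, 0]) cube([151, 4138, 2960]);


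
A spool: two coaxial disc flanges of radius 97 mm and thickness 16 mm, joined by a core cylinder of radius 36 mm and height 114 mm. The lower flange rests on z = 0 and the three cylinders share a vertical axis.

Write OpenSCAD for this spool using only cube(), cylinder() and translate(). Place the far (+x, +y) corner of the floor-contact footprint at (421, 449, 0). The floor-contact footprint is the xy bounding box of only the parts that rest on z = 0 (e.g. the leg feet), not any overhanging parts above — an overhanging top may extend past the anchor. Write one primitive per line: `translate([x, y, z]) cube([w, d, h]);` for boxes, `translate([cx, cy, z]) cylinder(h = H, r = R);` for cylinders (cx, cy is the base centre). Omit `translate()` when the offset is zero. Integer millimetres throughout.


translate([324, 352, 0]) cylinder(h = 16, r = 97);
translate([324, 352, 16]) cylinder(h = 114, r = 36);
translate([324, 352, 130]) cylinder(h = 16, r = 97);


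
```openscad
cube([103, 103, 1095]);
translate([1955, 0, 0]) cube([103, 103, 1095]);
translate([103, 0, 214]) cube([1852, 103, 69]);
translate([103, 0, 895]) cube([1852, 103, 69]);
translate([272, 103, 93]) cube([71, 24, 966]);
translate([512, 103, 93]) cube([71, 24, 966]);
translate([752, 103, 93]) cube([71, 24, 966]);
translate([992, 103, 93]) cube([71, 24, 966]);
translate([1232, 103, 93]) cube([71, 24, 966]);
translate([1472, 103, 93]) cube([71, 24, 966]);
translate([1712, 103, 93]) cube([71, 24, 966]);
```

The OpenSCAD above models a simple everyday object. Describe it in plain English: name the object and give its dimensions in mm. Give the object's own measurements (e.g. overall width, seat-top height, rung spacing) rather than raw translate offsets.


A fence section. Two 103×103 mm posts, 1095 mm tall, stand on the floor with a clear span of 1852 mm between their inner faces. Two horizontal rails of 103×69 mm section span the gap between the posts with their undersides at z = 214 mm and z = 895 mm, flush with the posts' −y face. 7 pickets, each 71 mm wide, 24 mm thick and 966 mm tall, are fixed to the +y face of the rails with their bottoms at z = 93 mm, spaced across the span with a 169 mm gap after the −x post and between neighbouring pickets, with 172 mm left before the +x post.


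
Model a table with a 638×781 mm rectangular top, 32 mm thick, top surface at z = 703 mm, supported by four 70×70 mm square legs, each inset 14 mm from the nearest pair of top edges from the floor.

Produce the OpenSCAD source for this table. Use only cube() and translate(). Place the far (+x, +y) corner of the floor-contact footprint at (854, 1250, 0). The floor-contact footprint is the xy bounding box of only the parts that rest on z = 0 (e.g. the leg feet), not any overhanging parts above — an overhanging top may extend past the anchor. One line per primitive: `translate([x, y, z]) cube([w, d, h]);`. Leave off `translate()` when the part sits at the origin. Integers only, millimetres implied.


// leg_h = 703 - 32 = 671
translate([230, 483, 671]) cube([638, 781, 32]);
translate([244, 497, 0]) cube([70, 70, 671]);
translate([784, 497, 0]) cube([70, 70, 671]);
translate([244, 1180, 0]) cube([70, 70, 671]);
translate([784, 1180, 0]) cube([70, 70, 671]);


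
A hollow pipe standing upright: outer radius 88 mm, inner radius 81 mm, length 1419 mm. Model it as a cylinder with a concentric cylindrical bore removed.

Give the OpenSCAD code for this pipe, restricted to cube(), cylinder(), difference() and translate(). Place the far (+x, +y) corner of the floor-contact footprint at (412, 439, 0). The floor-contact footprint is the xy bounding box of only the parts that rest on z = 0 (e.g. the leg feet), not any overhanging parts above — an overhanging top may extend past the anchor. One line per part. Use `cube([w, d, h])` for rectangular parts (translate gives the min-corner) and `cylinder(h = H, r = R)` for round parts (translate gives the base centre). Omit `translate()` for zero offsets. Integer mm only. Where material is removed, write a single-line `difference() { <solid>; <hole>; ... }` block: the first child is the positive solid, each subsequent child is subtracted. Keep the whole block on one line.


difference() { translate([324, 351, 0]) cylinder(h = 1419, r = 88); translate([324, 351, 0]) cylinder(h = 1419, r = 81); }


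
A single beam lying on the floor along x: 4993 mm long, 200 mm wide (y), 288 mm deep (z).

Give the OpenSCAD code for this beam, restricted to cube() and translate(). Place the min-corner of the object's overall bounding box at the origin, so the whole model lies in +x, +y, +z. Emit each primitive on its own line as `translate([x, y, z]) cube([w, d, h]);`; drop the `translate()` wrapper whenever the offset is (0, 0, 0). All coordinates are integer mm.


cube([4993, 200, 288]);


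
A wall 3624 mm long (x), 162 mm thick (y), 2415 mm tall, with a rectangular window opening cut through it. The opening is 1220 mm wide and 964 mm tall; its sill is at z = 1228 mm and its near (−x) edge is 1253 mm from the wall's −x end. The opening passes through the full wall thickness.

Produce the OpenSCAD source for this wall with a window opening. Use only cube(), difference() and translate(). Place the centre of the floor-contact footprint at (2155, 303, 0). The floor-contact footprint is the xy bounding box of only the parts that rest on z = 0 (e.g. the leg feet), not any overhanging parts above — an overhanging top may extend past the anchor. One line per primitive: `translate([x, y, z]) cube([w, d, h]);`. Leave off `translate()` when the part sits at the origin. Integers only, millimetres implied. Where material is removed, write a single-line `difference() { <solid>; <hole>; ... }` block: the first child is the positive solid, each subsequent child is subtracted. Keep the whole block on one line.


difference() { translate([343, 222, 0]) cube([3624, 162, 2415]); translate([1596, 222, 1228]) cube([1220, 162, 964]); }


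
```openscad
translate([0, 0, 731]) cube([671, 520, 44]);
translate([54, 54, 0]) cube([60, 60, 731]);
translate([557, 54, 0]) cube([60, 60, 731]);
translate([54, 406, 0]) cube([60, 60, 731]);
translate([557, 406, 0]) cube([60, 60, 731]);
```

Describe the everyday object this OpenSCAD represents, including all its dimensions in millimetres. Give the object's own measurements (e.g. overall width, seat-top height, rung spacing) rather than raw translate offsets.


A rectangular dining table. The top is 671×520×44 mm with its upper surface at z = 775 mm. It stands on four 60×60 mm square legs, each inset 54 mm from the nearest pair of top edges, running from the floor to the underside of the top.


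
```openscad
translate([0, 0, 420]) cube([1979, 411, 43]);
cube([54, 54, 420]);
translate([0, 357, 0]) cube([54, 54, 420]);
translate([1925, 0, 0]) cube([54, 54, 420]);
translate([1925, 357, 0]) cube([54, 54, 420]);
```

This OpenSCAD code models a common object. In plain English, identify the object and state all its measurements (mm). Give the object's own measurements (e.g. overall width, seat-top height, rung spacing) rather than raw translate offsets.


A long wooden bench with a 1979 mm (x) × 411 mm (y) seat, 43 mm thick, its top surface 463 mm above the floor. Four 54 mm square legs at the seat corners, flush with the edges, run from z = 0 to the seat underside.


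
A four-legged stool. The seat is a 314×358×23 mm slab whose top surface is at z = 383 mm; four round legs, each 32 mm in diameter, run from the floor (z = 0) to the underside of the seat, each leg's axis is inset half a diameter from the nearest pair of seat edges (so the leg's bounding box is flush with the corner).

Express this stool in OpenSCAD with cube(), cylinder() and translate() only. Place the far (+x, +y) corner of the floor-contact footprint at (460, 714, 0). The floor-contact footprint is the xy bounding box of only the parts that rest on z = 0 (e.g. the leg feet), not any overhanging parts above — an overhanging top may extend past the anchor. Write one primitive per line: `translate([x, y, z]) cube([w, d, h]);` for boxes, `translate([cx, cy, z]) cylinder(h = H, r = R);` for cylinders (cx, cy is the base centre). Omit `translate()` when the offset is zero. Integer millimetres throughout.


translate([146, 356, 360]) cube([314, 358, 23]);
translate([162, 372, 0]) cylinder(h = 360, r = 16);
translate([444, 372, 0]) cylinder(h = 360, r = 16);
translate([162, 698, 0]) cylinder(h = 360, r = 16);
translate([444, 698, 0]) cylinder(h = 360, r = 16);


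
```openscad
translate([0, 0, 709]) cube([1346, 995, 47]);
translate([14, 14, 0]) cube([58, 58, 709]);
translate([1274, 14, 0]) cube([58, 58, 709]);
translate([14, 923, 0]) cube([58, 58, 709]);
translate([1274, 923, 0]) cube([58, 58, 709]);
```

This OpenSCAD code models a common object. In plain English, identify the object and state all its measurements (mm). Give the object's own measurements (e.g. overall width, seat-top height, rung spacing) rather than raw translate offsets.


A rectangular dining table. The top is 1346×995×47 mm with its upper surface at z = 756 mm. It stands on four 58×58 mm square legs, each inset 14 mm from the nearest pair of top edges, running from the floor to the underside of the top.


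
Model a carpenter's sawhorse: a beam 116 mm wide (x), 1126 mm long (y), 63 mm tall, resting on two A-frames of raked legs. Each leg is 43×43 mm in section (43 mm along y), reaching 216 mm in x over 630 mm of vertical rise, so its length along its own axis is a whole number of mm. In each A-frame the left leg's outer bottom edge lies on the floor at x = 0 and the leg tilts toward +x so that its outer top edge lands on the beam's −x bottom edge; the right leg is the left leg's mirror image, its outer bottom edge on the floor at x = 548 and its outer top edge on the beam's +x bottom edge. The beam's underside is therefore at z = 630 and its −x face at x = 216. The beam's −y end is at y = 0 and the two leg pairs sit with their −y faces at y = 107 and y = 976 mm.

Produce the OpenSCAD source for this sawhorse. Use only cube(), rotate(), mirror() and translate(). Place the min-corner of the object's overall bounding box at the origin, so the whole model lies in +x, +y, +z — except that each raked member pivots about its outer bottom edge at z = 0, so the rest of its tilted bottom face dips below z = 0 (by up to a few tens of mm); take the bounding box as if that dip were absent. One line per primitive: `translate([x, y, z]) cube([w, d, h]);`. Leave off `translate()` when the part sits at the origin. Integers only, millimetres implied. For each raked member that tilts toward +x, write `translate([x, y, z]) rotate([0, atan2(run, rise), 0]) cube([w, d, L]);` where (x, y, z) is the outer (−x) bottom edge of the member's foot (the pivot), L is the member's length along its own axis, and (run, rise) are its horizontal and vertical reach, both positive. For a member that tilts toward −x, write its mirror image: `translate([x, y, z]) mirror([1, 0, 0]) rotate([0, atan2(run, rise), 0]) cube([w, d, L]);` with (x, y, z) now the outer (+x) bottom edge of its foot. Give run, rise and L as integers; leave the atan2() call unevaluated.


translate([216, 0, 630]) cube([116, 1126, 63]);
translate([0, 107, 0]) rotate([0, atan2(216, 630), 0]) cube([43, 43, 666]);
translate([548, 107, 0]) mirror([1, 0, 0]) rotate([0, atan2(216, 630), 0]) cube([43, 43, 666]);
translate([0, 976, 0]) rotate([0, atan2(216, 630), 0]) cube([43, 43, 666]);
translate([548, 976, 0]) mirror([1, 0, 0]) rotate([0, atan2(216, 630), 0]) cube([43, 43, 666]);


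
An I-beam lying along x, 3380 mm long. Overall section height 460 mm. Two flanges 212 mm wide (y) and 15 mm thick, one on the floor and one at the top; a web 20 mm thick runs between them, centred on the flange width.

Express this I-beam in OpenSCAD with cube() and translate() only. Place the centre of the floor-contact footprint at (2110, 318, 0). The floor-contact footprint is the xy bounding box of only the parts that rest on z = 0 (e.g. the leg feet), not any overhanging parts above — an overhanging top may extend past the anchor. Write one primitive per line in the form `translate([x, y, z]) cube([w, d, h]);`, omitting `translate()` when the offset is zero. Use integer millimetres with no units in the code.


translate([420, 212, 0]) cube([3380, 212, 15]);
translate([420, 308, 15]) cube([3380, 20, 430]);
translate([420, 212, 445]) cube([3380, 212, 15]);
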